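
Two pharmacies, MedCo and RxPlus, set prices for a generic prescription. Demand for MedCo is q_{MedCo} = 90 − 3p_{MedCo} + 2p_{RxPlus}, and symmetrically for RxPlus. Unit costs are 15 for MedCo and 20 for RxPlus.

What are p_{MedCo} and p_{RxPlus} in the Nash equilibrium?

34.6875, 36.5625

MedCo's profit: π = (p_{MedCo} − 15)(90 − 3p_{MedCo} + 2p_{RxPlus}).
∂π/∂p_{MedCo} = 135 − 6p_{MedCo} + 2p_{RxPlus} = 0 ⇒ p_{MedCo} = 22.5 + (1/3)p_{RxPlus}.
Similarly p_{RxPlus} = 25 + (1/3)p_{MedCo}.
Plugging p_{RxPlus} into MedCo's best response: p_{MedCo} = 22.5 + (1/3)(25 + (1/3)p_{MedCo}) ⇒ (8/9)p_{MedCo} = 185/6, so p_{MedCo} = 34.6875.
Then p_{RxPlus} = 25 + (1/3)·34.6875 = 36.5625.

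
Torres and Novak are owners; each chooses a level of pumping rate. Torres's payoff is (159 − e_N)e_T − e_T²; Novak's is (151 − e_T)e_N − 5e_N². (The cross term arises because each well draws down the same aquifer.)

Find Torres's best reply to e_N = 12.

73.5

Expanding Torres's payoff: 159e_T − e_Ne_T − e_T².
∂π/∂e_T = 159 − e_N − 2e_T = 0, so e_T = 79.5 − 0.5e_N.
At e_N = 12: e_T = 79.5 − 0.5·12 = 73.5.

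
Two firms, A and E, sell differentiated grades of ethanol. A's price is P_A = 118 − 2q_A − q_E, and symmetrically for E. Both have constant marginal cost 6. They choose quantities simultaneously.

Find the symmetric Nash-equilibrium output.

22.4

Firm A's profit: π = q_A(118 − 2q_A − q_E) − 6q_A.
∂π/∂q_A = 112 − 4q_A − q_E = 0 ⇒ q_A = 28 − 0.25q_E.
Setting q_A = q_E in the reaction function: q_A = 28 − 0.25q_A, so q_A = 28 / 1.25 = 22.4.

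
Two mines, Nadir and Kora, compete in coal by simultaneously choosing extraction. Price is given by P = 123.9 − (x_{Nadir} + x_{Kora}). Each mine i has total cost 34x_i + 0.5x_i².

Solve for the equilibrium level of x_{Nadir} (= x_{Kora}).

Mine Nadir's profit: π = x_{Nadir}(123.9 − (x_{Nadir} + x_{Kora})) − 34x_{Nadir} − 0.5x_{Nadir}².
∂π/∂x_{Nadir} = 89.9 − 3x_{Nadir} − x_{Kora} = 0, so x_{Nadir} = 899/30 − (1/3)x_{Kora}.
By symmetry x_{Kora} = x_{Nadir}; substituting into the reaction function, (4/3)x_{Nadir} = 899/30 and x_{Nadir} = 22.475.

22.475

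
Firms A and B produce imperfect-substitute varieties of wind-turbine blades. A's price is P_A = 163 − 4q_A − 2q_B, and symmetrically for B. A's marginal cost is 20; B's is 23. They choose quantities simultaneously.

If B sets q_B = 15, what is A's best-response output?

Firm A's profit: π = q_A(163 − 4q_A − 2q_B) − 20q_A.
∂π/∂q_A = 143 − 8q_A − 2q_B = 0 ⇒ q_A = 17.875 − 0.25q_B.
At q_B = 15: q_A = 17.875 − 0.25·15 = 14.125.

14.125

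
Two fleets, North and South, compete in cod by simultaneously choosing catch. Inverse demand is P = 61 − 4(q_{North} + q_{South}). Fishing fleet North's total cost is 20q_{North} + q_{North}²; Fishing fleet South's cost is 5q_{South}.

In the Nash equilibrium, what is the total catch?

Fishing fleet North's profit: π = q_{North}(61 − 4(q_{North} + q_{South})) − 20q_{North} − q_{North}².
∂π/∂q_{North} = 41 − 10q_{North} − 4q_{South} = 0, so q_{North} = 4.1 − 0.4q_{South}.
For South: ∂π/∂q_{South} = 56 − 8q_{South} − 4q_{North} = 0 ⇒ q_{South} = 7 − 0.5q_{North}.
Plugging q_{South} into North's best response: q_{North} = 4.1 − 0.4(7 − 0.5q_{North}) ⇒ 0.8q_{North} = 1.3, so q_{North} = 1.625.
Then q_{South} = 7 − 0.5·1.625 = 6.1875.
Total catch: 1.625 + 6.1875 = 7.8125.

7.8125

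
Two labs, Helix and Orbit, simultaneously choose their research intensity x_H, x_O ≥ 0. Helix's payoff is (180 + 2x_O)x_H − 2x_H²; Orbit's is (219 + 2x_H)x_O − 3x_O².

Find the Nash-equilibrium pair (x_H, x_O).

75.9, 61.8

Expanding Helix's payoff: 180x_H + 2x_Ox_H − 2x_H².
∂π/∂x_H = 180 + 2x_O − 4x_H = 0, so x_H = 45 + 0.5x_O.
Likewise for Orbit: x_O = 36.5 + (1/3)x_H.
Substituting the second reaction function into the first: x_H = 45 + 0.5(36.5 + (1/3)x_H), which gives (5/6)x_H = 63.25 ⇒ x_H = 75.9.
Then x_O = 36.5 + (1/3)·75.9 = 61.8.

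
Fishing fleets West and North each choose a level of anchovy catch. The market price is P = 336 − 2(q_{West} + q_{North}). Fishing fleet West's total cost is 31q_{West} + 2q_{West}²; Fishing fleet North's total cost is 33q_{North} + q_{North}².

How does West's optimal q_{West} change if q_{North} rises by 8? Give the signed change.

Fishing fleet West's profit: π = q_{West}(336 − 2(q_{West} + q_{North})) − 31q_{West} − 2q_{West}².
∂π/∂q_{West} = 305 − 8q_{West} − 2q_{North} = 0, so q_{West} = 38.125 − 0.25q_{North}.
The reaction-function slope is −0.25, so an 8-unit rise in q_{North} moves q_{West} by −0.25 × 8 = −2. West's best response falls — the actions are strategic substitutes.

-2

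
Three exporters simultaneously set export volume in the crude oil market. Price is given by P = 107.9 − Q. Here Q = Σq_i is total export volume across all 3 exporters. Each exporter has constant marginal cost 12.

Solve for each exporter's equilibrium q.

A representative exporter's profit is π_i = q_i(107.9 − Q) − 12q_i, with Q = q_i + Σ_{j≠i} q_j.
First-order condition: 95.9 − 2q_i − Σ_{j≠i} q_j = 0.
In a symmetric equilibrium every exporter chooses the same q, so Σ_{j≠i} q_j = 2q. The condition becomes 95.9 − 4q = 0, giving q = 95.9/4 = 23.975.

23.975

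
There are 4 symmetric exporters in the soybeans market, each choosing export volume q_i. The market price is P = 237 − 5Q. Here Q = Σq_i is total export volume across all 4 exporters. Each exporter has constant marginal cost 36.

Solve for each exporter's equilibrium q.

8.04

A representative exporter's profit is π_i = q_i(237 − 5Q) − 36q_i, with Q = q_i + Σ_{j≠i} q_j.
First-order condition: 201 − 10q_i − 5Σ_{j≠i} q_j = 0.
With identical exporters, set every q_j = q: then 201 − 10q − 15q = 0, i.e. q = 201/25 = 8.04.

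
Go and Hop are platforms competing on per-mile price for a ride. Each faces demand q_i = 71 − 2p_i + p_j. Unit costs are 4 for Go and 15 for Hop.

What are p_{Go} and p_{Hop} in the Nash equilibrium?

27.8, 32.2

Go's profit: π = (p_{Go} − 4)(71 − 2p_{Go} + p_{Hop}).
∂π/∂p_{Go} = 79 − 4p_{Go} + p_{Hop} = 0 ⇒ p_{Go} = 19.75 + 0.25p_{Hop}.
Similarly p_{Hop} = 25.25 + 0.25p_{Go}.
Plugging p_{Hop} into Go's best response: p_{Go} = 19.75 + 0.25(25.25 + 0.25p_{Go}) ⇒ 0.9375p_{Go} = 26.0625, so p_{Go} = 27.8.
Then p_{Hop} = 25.25 + 0.25·27.8 = 32.2.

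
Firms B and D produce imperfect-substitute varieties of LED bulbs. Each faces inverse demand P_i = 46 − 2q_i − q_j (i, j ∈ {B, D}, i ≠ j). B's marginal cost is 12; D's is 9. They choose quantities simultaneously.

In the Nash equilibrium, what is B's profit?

Firm B's profit: π = q_B(46 − 2q_B − q_D) − 12q_B.
∂π/∂q_B = 34 − 4q_B − q_D = 0 ⇒ q_B = 8.5 − 0.25q_D.
Similarly q_D = 9.25 − 0.25q_B.
Plugging q_D into B's best response: q_B = 8.5 − 0.25(9.25 − 0.25q_B) ⇒ 0.9375q_B = 6.1875, so q_B = 6.6.
Then q_D = 9.25 − 0.25·6.6 = 7.6.
P_B = 46 − 2·6.6 − 7.6 = 25.2.
Profit = (25.2 − 12)·6.6 = 87.12.

87.12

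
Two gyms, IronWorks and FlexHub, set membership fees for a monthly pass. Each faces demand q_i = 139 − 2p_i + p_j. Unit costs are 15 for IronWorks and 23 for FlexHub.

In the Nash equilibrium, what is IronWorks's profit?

IronWorks's profit: π = (p_{IronWorks} − 15)(139 − 2p_{IronWorks} + p_{FlexHub}).
∂π/∂p_{IronWorks} = 169 − 4p_{IronWorks} + p_{FlexHub} = 0 ⇒ p_{IronWorks} = 42.25 + 0.25p_{FlexHub}.
Similarly p_{FlexHub} = 46.25 + 0.25p_{IronWorks}.
Solving the two reaction functions simultaneously: (1 − (0.25)(0.25))p_{IronWorks} = 42.25 + 0.25·46.25, so 0.9375p_{IronWorks} = 53.8125 and p_{IronWorks} = 57.4.
Then p_{FlexHub} = 46.25 + 0.25·57.4 = 60.6.
q_{IronWorks} = 139 − 2·57.4 + 60.6 = 84.8.
Profit = (57.4 − 15)·84.8 = 3595.52.

3595.52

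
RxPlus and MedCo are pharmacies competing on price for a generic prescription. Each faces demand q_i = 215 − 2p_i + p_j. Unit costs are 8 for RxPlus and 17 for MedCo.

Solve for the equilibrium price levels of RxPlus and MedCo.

78.2, 81.8

RxPlus's profit: π = (p_{RxPlus} − 8)(215 − 2p_{RxPlus} + p_{MedCo}).
∂π/∂p_{RxPlus} = 231 − 4p_{RxPlus} + p_{MedCo} = 0 ⇒ p_{RxPlus} = 57.75 + 0.25p_{MedCo}.
Similarly p_{MedCo} = 62.25 + 0.25p_{RxPlus}.
Solving the two reaction functions simultaneously: (1 − (0.25)(0.25))p_{RxPlus} = 57.75 + 0.25·62.25, so 0.9375p_{RxPlus} = 73.3125 and p_{RxPlus} = 78.2.
Then p_{MedCo} = 62.25 + 0.25·78.2 = 81.8.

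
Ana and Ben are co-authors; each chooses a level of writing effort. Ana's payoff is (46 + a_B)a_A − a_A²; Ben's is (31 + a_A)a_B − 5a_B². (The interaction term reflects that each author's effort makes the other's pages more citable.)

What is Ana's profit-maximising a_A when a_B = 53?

49.5

Expanding Ana's payoff: 46a_A + a_Ba_A − a_A².
∂π/∂a_A = 46 + a_B − 2a_A = 0, so a_A = 23 + 0.5a_B.
At a_B = 53: a_A = 23 + 0.5·53 = 49.5.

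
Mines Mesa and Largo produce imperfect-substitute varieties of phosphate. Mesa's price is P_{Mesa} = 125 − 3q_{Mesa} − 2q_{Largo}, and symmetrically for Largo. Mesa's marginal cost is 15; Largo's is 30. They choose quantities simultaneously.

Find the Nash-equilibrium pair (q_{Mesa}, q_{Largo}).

14.6875, 10.9375

Mine Mesa's profit: π = q_{Mesa}(125 − 3q_{Mesa} − 2q_{Largo}) − 15q_{Mesa}.
∂π/∂q_{Mesa} = 110 − 6q_{Mesa} − 2q_{Largo} = 0 ⇒ q_{Mesa} = 55/3 − (1/3)q_{Largo}.
Similarly q_{Largo} = 95/6 − (1/3)q_{Mesa}.
Substituting the second reaction function into the first: q_{Mesa} = 55/3 − (1/3)(95/6 − (1/3)q_{Mesa}), which gives (8/9)q_{Mesa} = 235/18 ⇒ q_{Mesa} = 14.6875.
Then q_{Largo} = 95/6 − (1/3)·14.6875 = 10.9375.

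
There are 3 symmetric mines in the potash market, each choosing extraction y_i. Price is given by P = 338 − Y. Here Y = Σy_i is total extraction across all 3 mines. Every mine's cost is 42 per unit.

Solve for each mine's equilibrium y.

A representative mine's profit is π_i = y_i(338 − Y) − 42y_i, with Y = y_i + Σ_{j≠i} y_j.
First-order condition: 296 − 2y_i − Σ_{j≠i} y_j = 0.
In a symmetric equilibrium every mine chooses the same y, so Σ_{j≠i} y_j = 2y. The condition becomes 296 − 4y = 0, giving y = 296/4 = 74.

74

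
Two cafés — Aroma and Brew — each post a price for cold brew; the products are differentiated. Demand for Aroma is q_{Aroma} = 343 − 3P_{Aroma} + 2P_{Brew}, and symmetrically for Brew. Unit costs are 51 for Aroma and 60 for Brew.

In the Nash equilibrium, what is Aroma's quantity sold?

Aroma's profit: π = (P_{Aroma} − 51)(343 − 3P_{Aroma} + 2P_{Brew}).
∂π/∂P_{Aroma} = 496 − 6P_{Aroma} + 2P_{Brew} = 0 ⇒ P_{Aroma} = 248/3 + (1/3)P_{Brew}.
Similarly P_{Brew} = 523/6 + (1/3)P_{Aroma}.
Solving the two reaction functions simultaneously: (1 − (1/3)(1/3))P_{Aroma} = 248/3 + (1/3)·(523/6), so (8/9)P_{Aroma} = 2011/18 and P_{Aroma} = 125.6875.
Then P_{Brew} = 523/6 + (1/3)·125.6875 = 129.0625.
q_{Aroma} = 343 − 3·125.6875 + 2·129.0625 = 224.0625.

224.0625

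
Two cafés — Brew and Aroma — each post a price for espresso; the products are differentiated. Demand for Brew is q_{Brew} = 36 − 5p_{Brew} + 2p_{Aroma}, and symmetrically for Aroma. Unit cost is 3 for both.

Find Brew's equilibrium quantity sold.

Brew's profit: π = (p_{Brew} − 3)(36 − 5p_{Brew} + 2p_{Aroma}).
∂π/∂p_{Brew} = 51 − 10p_{Brew} + 2p_{Aroma} = 0 ⇒ p_{Brew} = 5.1 + 0.2p_{Aroma}.
The game is symmetric, so in equilibrium p_{Aroma} = p_{Brew}: the reaction function gives 0.8p_{Brew} = 5.1, hence p_{Brew} = 6.375.
q_{Brew} = 36 − 5·6.375 + 2·6.375 = 16.875.

16.875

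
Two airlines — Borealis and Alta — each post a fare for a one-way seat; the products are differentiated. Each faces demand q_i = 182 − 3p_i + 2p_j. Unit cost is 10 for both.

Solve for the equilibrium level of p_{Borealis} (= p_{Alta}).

Borealis's profit: π = (p_{Borealis} − 10)(182 − 3p_{Borealis} + 2p_{Alta}).
∂π/∂p_{Borealis} = 212 − 6p_{Borealis} + 2p_{Alta} = 0 ⇒ p_{Borealis} = 106/3 + (1/3)p_{Alta}.
Setting p_{Borealis} = p_{Alta} in the reaction function: p_{Borealis} = 106/3 + (1/3)p_{Borealis}, so p_{Borealis} = (106/3) / (2/3) = 53.

53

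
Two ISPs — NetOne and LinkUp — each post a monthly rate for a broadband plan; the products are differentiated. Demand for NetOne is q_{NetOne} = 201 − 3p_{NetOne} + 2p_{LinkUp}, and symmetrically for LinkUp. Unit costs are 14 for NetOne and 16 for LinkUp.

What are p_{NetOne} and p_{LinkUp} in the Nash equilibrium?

NetOne's profit: π = (p_{NetOne} − 14)(201 − 3p_{NetOne} + 2p_{LinkUp}).
∂π/∂p_{NetOne} = 243 − 6p_{NetOne} + 2p_{LinkUp} = 0 ⇒ p_{NetOne} = 40.5 + (1/3)p_{LinkUp}.
Similarly p_{LinkUp} = 41.5 + (1/3)p_{NetOne}.
Substituting the second reaction function into the first: p_{NetOne} = 40.5 + (1/3)(41.5 + (1/3)p_{NetOne}), which gives (8/9)p_{NetOne} = 163/3 ⇒ p_{NetOne} = 61.125.
Then p_{LinkUp} = 41.5 + (1/3)·61.125 = 61.875.

61.125, 61.875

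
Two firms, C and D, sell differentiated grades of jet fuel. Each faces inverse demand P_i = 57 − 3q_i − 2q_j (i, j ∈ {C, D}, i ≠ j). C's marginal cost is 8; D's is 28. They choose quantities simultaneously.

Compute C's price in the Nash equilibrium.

30.125

Firm C's profit: π = q_C(57 − 3q_C − 2q_D) − 8q_C.
∂π/∂q_C = 49 − 6q_C − 2q_D = 0 ⇒ q_C = 49/6 − (1/3)q_D.
Similarly q_D = 29/6 − (1/3)q_C.
Substituting the second reaction function into the first: q_C = 49/6 − (1/3)(29/6 − (1/3)q_C), which gives (8/9)q_C = 59/9 ⇒ q_C = 7.375.
Then q_D = 29/6 − (1/3)·7.375 = 2.375.
P_C = 57 − 3·7.375 − 2·2.375 = 30.125.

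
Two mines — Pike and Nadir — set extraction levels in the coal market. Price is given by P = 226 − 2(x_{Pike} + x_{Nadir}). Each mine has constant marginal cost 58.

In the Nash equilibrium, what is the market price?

Mine Pike's profit: π = x_{Pike}(226 − 2(x_{Pike} + x_{Nadir})) − 58x_{Pike}.
∂π/∂x_{Pike} = 168 − 4x_{Pike} − 2x_{Nadir} = 0, so x_{Pike} = 42 − 0.5x_{Nadir}.
The game is symmetric, so in equilibrium x_{Nadir} = x_{Pike}: the reaction function gives 1.5x_{Pike} = 42, hence x_{Pike} = 28.
Equilibrium price: P = 226 − 2·56 = 114.

114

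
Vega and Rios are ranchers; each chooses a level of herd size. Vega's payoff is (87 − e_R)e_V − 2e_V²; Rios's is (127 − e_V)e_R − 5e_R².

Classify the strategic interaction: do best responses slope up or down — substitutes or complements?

strategic substitutes

Expanding Vega's payoff: 87e_V − e_Re_V − 2e_V².
∂π/∂e_V = 87 − e_R − 4e_V = 0, so e_V = 21.75 − 0.25e_R.
The best-response slope de_V/de_R = −0.25 < 0: the reaction function is downward-sloping, so the choices are strategic substitutes.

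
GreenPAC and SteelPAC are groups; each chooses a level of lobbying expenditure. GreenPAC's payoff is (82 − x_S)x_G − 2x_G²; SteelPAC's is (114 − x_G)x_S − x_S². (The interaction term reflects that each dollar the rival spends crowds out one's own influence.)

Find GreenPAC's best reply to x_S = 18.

Expanding GreenPAC's payoff: 82x_G − x_Sx_G − 2x_G².
∂π/∂x_G = 82 − x_S − 4x_G = 0, so x_G = 20.5 − 0.25x_S.
At x_S = 18: x_G = 20.5 − 0.25·18 = 16.

16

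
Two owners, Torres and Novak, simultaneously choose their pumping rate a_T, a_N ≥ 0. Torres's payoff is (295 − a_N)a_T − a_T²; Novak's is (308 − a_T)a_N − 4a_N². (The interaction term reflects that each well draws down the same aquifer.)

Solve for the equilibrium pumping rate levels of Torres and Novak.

136.8, 21.4

Expanding Torres's payoff: 295a_T − a_Na_T − a_T².
∂π/∂a_T = 295 − a_N − 2a_T = 0, so a_T = 147.5 − 0.5a_N.
Likewise for Novak: a_N = 38.5 − 0.125a_T.
Solving the two reaction functions simultaneously: (1 − (−0.5)(−0.125))a_T = 147.5 − 0.5·38.5, so 0.9375a_T = 128.25 and a_T = 136.8.
Then a_N = 38.5 − 0.125·136.8 = 21.4.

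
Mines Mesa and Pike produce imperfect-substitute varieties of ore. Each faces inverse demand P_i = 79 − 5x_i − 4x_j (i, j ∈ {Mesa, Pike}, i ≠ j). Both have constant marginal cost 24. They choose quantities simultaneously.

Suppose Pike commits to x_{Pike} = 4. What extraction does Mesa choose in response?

3.9

Mine Mesa's profit: π = x_{Mesa}(79 − 5x_{Mesa} − 4x_{Pike}) − 24x_{Mesa}.
∂π/∂x_{Mesa} = 55 − 10x_{Mesa} − 4x_{Pike} = 0 ⇒ x_{Mesa} = 5.5 − 0.4x_{Pike}.
At x_{Pike} = 4: x_{Mesa} = 5.5 − 0.4·4 = 3.9.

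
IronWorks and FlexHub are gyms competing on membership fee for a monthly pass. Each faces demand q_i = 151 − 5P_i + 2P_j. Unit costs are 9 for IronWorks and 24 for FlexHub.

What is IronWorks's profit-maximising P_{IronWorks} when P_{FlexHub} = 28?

IronWorks's profit: π = (P_{IronWorks} − 9)(151 − 5P_{IronWorks} + 2P_{FlexHub}).
∂π/∂P_{IronWorks} = 196 − 10P_{IronWorks} + 2P_{FlexHub} = 0 ⇒ P_{IronWorks} = 19.6 + 0.2P_{FlexHub}.
At P_{FlexHub} = 28: P_{IronWorks} = 19.6 + 0.2·28 = 25.2.

25.2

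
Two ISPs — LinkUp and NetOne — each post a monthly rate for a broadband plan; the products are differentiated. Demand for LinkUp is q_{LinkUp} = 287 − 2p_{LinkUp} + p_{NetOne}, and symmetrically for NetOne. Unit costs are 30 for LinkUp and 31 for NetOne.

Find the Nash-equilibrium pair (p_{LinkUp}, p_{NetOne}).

LinkUp's profit: π = (p_{LinkUp} − 30)(287 − 2p_{LinkUp} + p_{NetOne}).
∂π/∂p_{LinkUp} = 347 − 4p_{LinkUp} + p_{NetOne} = 0 ⇒ p_{LinkUp} = 86.75 + 0.25p_{NetOne}.
Similarly p_{NetOne} = 87.25 + 0.25p_{LinkUp}.
Solving the two reaction functions simultaneously: (1 − (0.25)(0.25))p_{LinkUp} = 86.75 + 0.25·87.25, so 0.9375p_{LinkUp} = 108.5625 and p_{LinkUp} = 115.8.
Then p_{NetOne} = 87.25 + 0.25·115.8 = 116.2.

115.8, 116.2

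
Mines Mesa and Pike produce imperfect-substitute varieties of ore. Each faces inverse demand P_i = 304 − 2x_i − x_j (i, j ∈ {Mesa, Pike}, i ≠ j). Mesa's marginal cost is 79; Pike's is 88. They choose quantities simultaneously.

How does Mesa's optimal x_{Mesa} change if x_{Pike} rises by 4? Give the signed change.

-1

Mine Mesa's profit: π = x_{Mesa}(304 − 2x_{Mesa} − x_{Pike}) − 79x_{Mesa}.
∂π/∂x_{Mesa} = 225 − 4x_{Mesa} − x_{Pike} = 0 ⇒ x_{Mesa} = 56.25 − 0.25x_{Pike}.
The reaction-function slope is −0.25, so a 4-unit rise in x_{Pike} moves x_{Mesa} by −0.25 × 4 = −1. Mesa's best response falls — the actions are strategic substitutes.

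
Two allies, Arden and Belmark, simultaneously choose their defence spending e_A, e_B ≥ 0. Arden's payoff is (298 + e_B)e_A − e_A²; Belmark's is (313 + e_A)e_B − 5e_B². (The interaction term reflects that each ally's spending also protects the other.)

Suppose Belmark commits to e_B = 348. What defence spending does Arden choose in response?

323

Expanding Arden's payoff: 298e_A + e_Be_A − e_A².
∂π/∂e_A = 298 + e_B − 2e_A = 0, so e_A = 149 + 0.5e_B.
At e_B = 348: e_A = 149 + 0.5·348 = 323.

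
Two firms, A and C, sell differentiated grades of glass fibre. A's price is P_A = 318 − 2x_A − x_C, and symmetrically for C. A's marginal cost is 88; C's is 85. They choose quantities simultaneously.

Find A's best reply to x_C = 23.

51.75

Firm A's profit: π = x_A(318 − 2x_A − x_C) − 88x_A.
∂π/∂x_A = 230 − 4x_A − x_C = 0 ⇒ x_A = 57.5 − 0.25x_C.
At x_C = 23: x_A = 57.5 − 0.25·23 = 51.75.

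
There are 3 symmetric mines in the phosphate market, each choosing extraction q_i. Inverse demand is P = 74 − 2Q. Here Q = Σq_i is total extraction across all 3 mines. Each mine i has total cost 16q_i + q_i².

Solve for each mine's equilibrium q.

5.8

A representative mine's profit is π_i = q_i(74 − 2Q) − 16q_i − q_i², with Q = q_i + Σ_{j≠i} q_j.
First-order condition: 58 − 6q_i − 2Σ_{j≠i} q_j = 0.
In a symmetric equilibrium every mine chooses the same q, so Σ_{j≠i} q_j = 2q. The condition becomes 58 − 10q = 0, giving q = 58/10 = 5.8.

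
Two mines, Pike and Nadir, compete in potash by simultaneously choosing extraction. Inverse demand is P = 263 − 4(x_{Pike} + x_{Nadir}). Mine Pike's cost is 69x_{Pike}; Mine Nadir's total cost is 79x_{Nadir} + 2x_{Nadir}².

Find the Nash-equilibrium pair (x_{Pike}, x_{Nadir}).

19.9, 8.7

Mine Pike's profit: π = x_{Pike}(263 − 4(x_{Pike} + x_{Nadir})) − 69x_{Pike}.
∂π/∂x_{Pike} = 194 − 8x_{Pike} − 4x_{Nadir} = 0, so x_{Pike} = 24.25 − 0.5x_{Nadir}.
For Nadir: ∂π/∂x_{Nadir} = 184 − 12x_{Nadir} − 4x_{Pike} = 0 ⇒ x_{Nadir} = 46/3 − (1/3)x_{Pike}.
Plugging x_{Nadir} into Pike's best response: x_{Pike} = 24.25 − 0.5(46/3 − (1/3)x_{Pike}) ⇒ (5/6)x_{Pike} = 199/12, so x_{Pike} = 19.9.
Then x_{Nadir} = 46/3 − (1/3)·19.9 = 8.7.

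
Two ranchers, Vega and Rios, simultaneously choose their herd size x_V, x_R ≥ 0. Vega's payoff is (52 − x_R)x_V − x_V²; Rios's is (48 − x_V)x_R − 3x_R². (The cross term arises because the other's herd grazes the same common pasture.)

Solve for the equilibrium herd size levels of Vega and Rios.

24, 4

Expanding Vega's payoff: 52x_V − x_Rx_V − x_V².
∂π/∂x_V = 52 − x_R − 2x_V = 0, so x_V = 26 − 0.5x_R.
Likewise for Rios: x_R = 8 − (1/6)x_V.
Plugging x_R into Vega's best response: x_V = 26 − 0.5(8 − (1/6)x_V) ⇒ (11/12)x_V = 22, so x_V = 24.
Then x_R = 8 − (1/6)·24 = 4.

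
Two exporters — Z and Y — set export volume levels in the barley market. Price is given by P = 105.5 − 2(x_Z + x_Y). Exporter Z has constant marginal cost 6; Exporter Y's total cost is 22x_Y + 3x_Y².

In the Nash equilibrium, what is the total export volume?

26.75

Exporter Z's profit: π = x_Z(105.5 − 2(x_Z + x_Y)) − 6x_Z.
∂π/∂x_Z = 99.5 − 4x_Z − 2x_Y = 0, so x_Z = 24.875 − 0.5x_Y.
For Y: ∂π/∂x_Y = 83.5 − 10x_Y − 2x_Z = 0 ⇒ x_Y = 8.35 − 0.2x_Z.
Solving the two reaction functions simultaneously: (1 − (−0.5)(−0.2))x_Z = 24.875 − 0.5·8.35, so 0.9x_Z = 20.7 and x_Z = 23.
Then x_Y = 8.35 − 0.2·23 = 3.75.
Total export volume: 23 + 3.75 = 26.75.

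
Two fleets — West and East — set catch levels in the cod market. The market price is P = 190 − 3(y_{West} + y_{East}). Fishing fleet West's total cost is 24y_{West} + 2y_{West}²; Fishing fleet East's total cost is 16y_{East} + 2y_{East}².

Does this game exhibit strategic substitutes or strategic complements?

strategic substitutes

Fishing fleet West's profit: π = y_{West}(190 − 3(y_{West} + y_{East})) − 24y_{West} − 2y_{West}².
∂π/∂y_{West} = 166 − 10y_{West} − 3y_{East} = 0, so y_{West} = 16.6 − 0.3y_{East}.
The best-response slope dy_{West}/dy_{East} = −0.3 < 0: the reaction function is downward-sloping, so the choices are strategic substitutes.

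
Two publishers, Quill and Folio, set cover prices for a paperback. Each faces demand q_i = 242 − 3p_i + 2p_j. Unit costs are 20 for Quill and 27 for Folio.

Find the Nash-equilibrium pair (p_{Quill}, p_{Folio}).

Quill's profit: π = (p_{Quill} − 20)(242 − 3p_{Quill} + 2p_{Folio}).
∂π/∂p_{Quill} = 302 − 6p_{Quill} + 2p_{Folio} = 0 ⇒ p_{Quill} = 151/3 + (1/3)p_{Folio}.
Similarly p_{Folio} = 323/6 + (1/3)p_{Quill}.
Substituting the second reaction function into the first: p_{Quill} = 151/3 + (1/3)(323/6 + (1/3)p_{Quill}), which gives (8/9)p_{Quill} = 1229/18 ⇒ p_{Quill} = 76.8125.
Then p_{Folio} = 323/6 + (1/3)·76.8125 = 79.4375.

76.8125, 79.4375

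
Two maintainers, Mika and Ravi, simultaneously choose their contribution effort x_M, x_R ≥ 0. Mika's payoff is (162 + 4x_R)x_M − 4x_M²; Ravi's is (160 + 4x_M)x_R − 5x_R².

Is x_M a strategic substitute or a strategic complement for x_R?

strategic complements

Expanding Mika's payoff: 162x_M + 4x_Rx_M − 4x_M².
∂π/∂x_M = 162 + 4x_R − 8x_M = 0, so x_M = 20.25 + 0.5x_R.
The best-response slope dx_M/dx_R = 0.5 > 0: the reaction function is upward-sloping, so the choices are strategic complements.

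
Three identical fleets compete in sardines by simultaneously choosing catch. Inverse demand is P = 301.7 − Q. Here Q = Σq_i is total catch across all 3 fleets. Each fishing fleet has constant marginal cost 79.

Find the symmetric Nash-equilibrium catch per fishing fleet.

55.675

A representative fishing fleet's profit is π_i = q_i(301.7 − Q) − 79q_i, with Q = q_i + Σ_{j≠i} q_j.
First-order condition: 222.7 − 2q_i − Σ_{j≠i} q_j = 0.
With identical fishing fleets, set every q_j = q: then 222.7 − 2q − 2q = 0, i.e. q = 222.7/4 = 55.675.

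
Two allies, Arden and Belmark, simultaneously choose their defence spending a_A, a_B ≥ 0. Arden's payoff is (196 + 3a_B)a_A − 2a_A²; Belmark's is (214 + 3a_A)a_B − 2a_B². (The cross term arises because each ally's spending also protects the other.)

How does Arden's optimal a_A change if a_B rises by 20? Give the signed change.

15

Expanding Arden's payoff: 196a_A + 3a_Ba_A − 2a_A².
∂π/∂a_A = 196 + 3a_B − 4a_A = 0, so a_A = 49 + 0.75a_B.
The reaction-function slope is 0.75, so a 20-unit rise in a_B moves a_A by 0.75 × 20 = 15. Arden's best response rises — the actions are strategic complements.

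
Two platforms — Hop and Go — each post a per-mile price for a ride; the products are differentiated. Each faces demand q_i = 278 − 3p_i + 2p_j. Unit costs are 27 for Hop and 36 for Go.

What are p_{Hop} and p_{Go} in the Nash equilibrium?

Hop's profit: π = (p_{Hop} − 27)(278 − 3p_{Hop} + 2p_{Go}).
∂π/∂p_{Hop} = 359 − 6p_{Hop} + 2p_{Go} = 0 ⇒ p_{Hop} = 359/6 + (1/3)p_{Go}.
Similarly p_{Go} = 193/3 + (1/3)p_{Hop}.
Solving the two reaction functions simultaneously: (1 − (1/3)(1/3))p_{Hop} = 359/6 + (1/3)·(193/3), so (8/9)p_{Hop} = 1463/18 and p_{Hop} = 91.4375.
Then p_{Go} = 193/3 + (1/3)·91.4375 = 94.8125.

91.4375, 94.8125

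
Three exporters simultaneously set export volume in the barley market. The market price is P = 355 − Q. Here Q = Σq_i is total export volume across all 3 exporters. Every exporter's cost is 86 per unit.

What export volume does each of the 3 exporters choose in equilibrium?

67.25

A representative exporter's profit is π_i = q_i(355 − Q) − 86q_i, with Q = q_i + Σ_{j≠i} q_j.
First-order condition: 269 − 2q_i − Σ_{j≠i} q_j = 0.
In a symmetric equilibrium every exporter chooses the same q, so Σ_{j≠i} q_j = 2q. The condition becomes 269 − 4q = 0, giving q = 269/4 = 67.25.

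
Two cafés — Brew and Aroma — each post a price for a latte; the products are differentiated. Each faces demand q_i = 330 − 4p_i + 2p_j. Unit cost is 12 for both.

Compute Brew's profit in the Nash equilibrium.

10404

Brew's profit: π = (p_{Brew} − 12)(330 − 4p_{Brew} + 2p_{Aroma}).
∂π/∂p_{Brew} = 378 − 8p_{Brew} + 2p_{Aroma} = 0 ⇒ p_{Brew} = 47.25 + 0.25p_{Aroma}.
By symmetry p_{Aroma} = p_{Brew}; substituting into the reaction function, 0.75p_{Brew} = 47.25 and p_{Brew} = 63.
q_{Brew} = 330 − 4·63 + 2·63 = 204.
Profit = (63 − 12)·204 = 10404.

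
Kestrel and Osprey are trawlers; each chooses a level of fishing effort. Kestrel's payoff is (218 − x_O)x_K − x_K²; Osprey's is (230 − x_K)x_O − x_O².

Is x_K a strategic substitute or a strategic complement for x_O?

strategic substitutes

Expanding Kestrel's payoff: 218x_K − x_Ox_K − x_K².
∂π/∂x_K = 218 − x_O − 2x_K = 0, so x_K = 109 − 0.5x_O.
The best-response slope dx_K/dx_O = −0.5 < 0: the reaction function is downward-sloping, so the choices are strategic substitutes.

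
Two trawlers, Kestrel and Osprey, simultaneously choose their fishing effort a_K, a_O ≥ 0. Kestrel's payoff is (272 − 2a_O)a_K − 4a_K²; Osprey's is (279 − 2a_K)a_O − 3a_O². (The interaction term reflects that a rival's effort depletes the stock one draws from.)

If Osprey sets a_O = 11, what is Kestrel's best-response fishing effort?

31.25

Expanding Kestrel's payoff: 272a_K − 2a_Oa_K − 4a_K².
∂π/∂a_K = 272 − 2a_O − 8a_K = 0, so a_K = 34 − 0.25a_O.
At a_O = 11: a_K = 34 − 0.25·11 = 31.25.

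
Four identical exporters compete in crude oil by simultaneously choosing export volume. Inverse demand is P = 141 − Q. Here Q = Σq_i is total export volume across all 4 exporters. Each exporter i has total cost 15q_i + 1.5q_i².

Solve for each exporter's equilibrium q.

A representative exporter's profit is π_i = q_i(141 − Q) − 15q_i − 1.5q_i², with Q = q_i + Σ_{j≠i} q_j.
First-order condition: 126 − 5q_i − Σ_{j≠i} q_j = 0.
With identical exporters, set every q_j = q: then 126 − 5q − 3q = 0, i.e. q = 126/8 = 15.75.

15.75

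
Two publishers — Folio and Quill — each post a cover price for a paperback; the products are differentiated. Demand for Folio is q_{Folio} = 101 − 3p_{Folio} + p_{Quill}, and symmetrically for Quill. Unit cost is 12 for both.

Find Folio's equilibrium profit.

711.48

Folio's profit: π = (p_{Folio} − 12)(101 − 3p_{Folio} + p_{Quill}).
∂π/∂p_{Folio} = 137 − 6p_{Folio} + p_{Quill} = 0 ⇒ p_{Folio} = 137/6 + (1/6)p_{Quill}.
The game is symmetric, so in equilibrium p_{Quill} = p_{Folio}: the reaction function gives (5/6)p_{Folio} = 137/6, hence p_{Folio} = 27.4.
q_{Folio} = 101 − 3·27.4 + 27.4 = 46.2.
Profit = (27.4 − 12)·46.2 = 711.48.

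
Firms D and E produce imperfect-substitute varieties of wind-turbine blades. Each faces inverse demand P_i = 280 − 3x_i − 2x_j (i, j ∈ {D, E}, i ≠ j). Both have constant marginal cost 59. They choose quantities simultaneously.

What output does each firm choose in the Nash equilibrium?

Firm D's profit: π = x_D(280 − 3x_D − 2x_E) − 59x_D.
∂π/∂x_D = 221 − 6x_D − 2x_E = 0 ⇒ x_D = 221/6 − (1/3)x_E.
By symmetry x_E = x_D; substituting into the reaction function, (4/3)x_D = 221/6 and x_D = 27.625.

27.625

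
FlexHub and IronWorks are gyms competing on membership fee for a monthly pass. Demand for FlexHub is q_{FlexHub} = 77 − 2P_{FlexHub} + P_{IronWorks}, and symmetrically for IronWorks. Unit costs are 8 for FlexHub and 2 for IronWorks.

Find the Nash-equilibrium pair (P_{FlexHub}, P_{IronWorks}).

FlexHub's profit: π = (P_{FlexHub} − 8)(77 − 2P_{FlexHub} + P_{IronWorks}).
∂π/∂P_{FlexHub} = 93 − 4P_{FlexHub} + P_{IronWorks} = 0 ⇒ P_{FlexHub} = 23.25 + 0.25P_{IronWorks}.
Similarly P_{IronWorks} = 20.25 + 0.25P_{FlexHub}.
Substituting the second reaction function into the first: P_{FlexHub} = 23.25 + 0.25(20.25 + 0.25P_{FlexHub}), which gives 0.9375P_{FlexHub} = 28.3125 ⇒ P_{FlexHub} = 30.2.
Then P_{IronWorks} = 20.25 + 0.25·30.2 = 27.8.

30.2, 27.8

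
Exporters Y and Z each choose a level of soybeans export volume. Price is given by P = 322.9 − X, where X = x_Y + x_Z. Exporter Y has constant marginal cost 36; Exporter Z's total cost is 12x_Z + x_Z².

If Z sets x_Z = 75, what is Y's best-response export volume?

105.95

Exporter Y's profit: π = x_Y(322.9 − (x_Y + x_Z)) − 36x_Y.
∂π/∂x_Y = 286.9 − 2x_Y − x_Z = 0, so x_Y = 143.45 − 0.5x_Z.
At x_Z = 75: x_Y = 143.45 − 0.5·75 = 105.95.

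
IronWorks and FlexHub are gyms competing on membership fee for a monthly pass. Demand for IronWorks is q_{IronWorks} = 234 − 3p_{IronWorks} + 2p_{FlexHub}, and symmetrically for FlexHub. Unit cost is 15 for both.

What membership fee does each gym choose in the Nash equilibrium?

IronWorks's profit: π = (p_{IronWorks} − 15)(234 − 3p_{IronWorks} + 2p_{FlexHub}).
∂π/∂p_{IronWorks} = 279 − 6p_{IronWorks} + 2p_{FlexHub} = 0 ⇒ p_{IronWorks} = 46.5 + (1/3)p_{FlexHub}.
The game is symmetric, so in equilibrium p_{FlexHub} = p_{IronWorks}: the reaction function gives (2/3)p_{IronWorks} = 46.5, hence p_{IronWorks} = 69.75.

69.75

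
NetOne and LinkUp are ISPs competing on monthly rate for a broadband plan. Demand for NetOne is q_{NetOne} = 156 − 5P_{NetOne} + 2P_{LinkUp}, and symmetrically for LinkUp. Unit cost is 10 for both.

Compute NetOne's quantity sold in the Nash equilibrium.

78.75

NetOne's profit: π = (P_{NetOne} − 10)(156 − 5P_{NetOne} + 2P_{LinkUp}).
∂π/∂P_{NetOne} = 206 − 10P_{NetOne} + 2P_{LinkUp} = 0 ⇒ P_{NetOne} = 20.6 + 0.2P_{LinkUp}.
By symmetry P_{LinkUp} = P_{NetOne}; substituting into the reaction function, 0.8P_{NetOne} = 20.6 and P_{NetOne} = 25.75.
q_{NetOne} = 156 − 5·25.75 + 2·25.75 = 78.75.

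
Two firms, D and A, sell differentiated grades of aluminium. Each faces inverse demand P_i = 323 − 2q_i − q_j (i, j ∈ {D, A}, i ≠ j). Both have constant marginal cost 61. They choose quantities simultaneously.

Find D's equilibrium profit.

5491.52

Firm D's profit: π = q_D(323 − 2q_D − q_A) − 61q_D.
∂π/∂q_D = 262 − 4q_D − q_A = 0 ⇒ q_D = 65.5 − 0.25q_A.
Setting q_D = q_A in the reaction function: q_D = 65.5 − 0.25q_D, so q_D = 65.5 / 1.25 = 52.4.
P_D = 323 − 2·52.4 − 52.4 = 165.8.
Profit = (165.8 − 61)·52.4 = 5491.52.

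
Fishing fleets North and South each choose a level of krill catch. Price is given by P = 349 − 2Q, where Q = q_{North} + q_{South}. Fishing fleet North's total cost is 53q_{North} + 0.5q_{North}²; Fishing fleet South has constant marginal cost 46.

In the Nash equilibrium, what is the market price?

Fishing fleet North's profit: π = q_{North}(349 − 2(q_{North} + q_{South})) − 53q_{North} − 0.5q_{North}².
∂π/∂q_{North} = 296 − 5q_{North} − 2q_{South} = 0, so q_{North} = 59.2 − 0.4q_{South}.
For South: ∂π/∂q_{South} = 303 − 4q_{South} − 2q_{North} = 0 ⇒ q_{South} = 75.75 − 0.5q_{North}.
Substituting the second reaction function into the first: q_{North} = 59.2 − 0.4(75.75 − 0.5q_{North}), which gives 0.8q_{North} = 28.9 ⇒ q_{North} = 36.125.
Then q_{South} = 75.75 − 0.5·36.125 = 57.6875.
Equilibrium price: P = 349 − 2·93.8125 = 161.375.

161.375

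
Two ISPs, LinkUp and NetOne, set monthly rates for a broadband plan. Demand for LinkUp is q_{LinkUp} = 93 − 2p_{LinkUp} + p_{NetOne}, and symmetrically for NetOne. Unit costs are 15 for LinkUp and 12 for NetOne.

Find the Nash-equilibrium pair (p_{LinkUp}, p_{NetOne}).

40.6, 39.4

LinkUp's profit: π = (p_{LinkUp} − 15)(93 − 2p_{LinkUp} + p_{NetOne}).
∂π/∂p_{LinkUp} = 123 − 4p_{LinkUp} + p_{NetOne} = 0 ⇒ p_{LinkUp} = 30.75 + 0.25p_{NetOne}.
Similarly p_{NetOne} = 29.25 + 0.25p_{LinkUp}.
Solving the two reaction functions simultaneously: (1 − (0.25)(0.25))p_{LinkUp} = 30.75 + 0.25·29.25, so 0.9375p_{LinkUp} = 38.0625 and p_{LinkUp} = 40.6.
Then p_{NetOne} = 29.25 + 0.25·40.6 = 39.4.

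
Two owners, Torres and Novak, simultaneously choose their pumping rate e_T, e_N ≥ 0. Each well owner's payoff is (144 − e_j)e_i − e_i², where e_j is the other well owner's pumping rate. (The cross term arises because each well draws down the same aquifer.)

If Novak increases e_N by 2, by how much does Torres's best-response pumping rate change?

-1

Torres's payoff is (144 − e_N)e_T − e_T².
∂π/∂e_T = 144 − e_N − 2e_T = 0, so e_T = 72 − 0.5e_N.
The reaction-function slope is −0.5, so a 2-unit rise in e_N moves e_T by −0.5 × 2 = −1. Torres's best response falls — the actions are strategic substitutes.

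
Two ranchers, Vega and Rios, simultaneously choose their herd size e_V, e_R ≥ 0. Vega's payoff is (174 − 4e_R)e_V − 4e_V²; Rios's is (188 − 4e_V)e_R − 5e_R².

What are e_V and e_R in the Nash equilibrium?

15.4375, 12.625

Expanding Vega's payoff: 174e_V − 4e_Re_V − 4e_V².
∂π/∂e_V = 174 − 4e_R − 8e_V = 0, so e_V = 21.75 − 0.5e_R.
Likewise for Rios: e_R = 18.8 − 0.4e_V.
Solving the two reaction functions simultaneously: (1 − (−0.5)(−0.4))e_V = 21.75 − 0.5·18.8, so 0.8e_V = 12.35 and e_V = 15.4375.
Then e_R = 18.8 − 0.4·15.4375 = 12.625.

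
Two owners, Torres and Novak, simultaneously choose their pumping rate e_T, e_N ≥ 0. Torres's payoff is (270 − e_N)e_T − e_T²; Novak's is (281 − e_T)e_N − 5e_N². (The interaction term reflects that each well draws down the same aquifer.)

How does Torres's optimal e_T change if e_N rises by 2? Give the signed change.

-1

Expanding Torres's payoff: 270e_T − e_Ne_T − e_T².
∂π/∂e_T = 270 − e_N − 2e_T = 0, so e_T = 135 − 0.5e_N.
The reaction-function slope is −0.5, so a 2-unit rise in e_N moves e_T by −0.5 × 2 = −1. Torres's best response falls — the actions are strategic substitutes.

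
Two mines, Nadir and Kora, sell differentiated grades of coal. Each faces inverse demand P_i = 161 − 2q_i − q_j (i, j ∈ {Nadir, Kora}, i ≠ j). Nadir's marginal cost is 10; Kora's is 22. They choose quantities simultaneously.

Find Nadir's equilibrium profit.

Mine Nadir's profit: π = q_{Nadir}(161 − 2q_{Nadir} − q_{Kora}) − 10q_{Nadir}.
∂π/∂q_{Nadir} = 151 − 4q_{Nadir} − q_{Kora} = 0 ⇒ q_{Nadir} = 37.75 − 0.25q_{Kora}.
Similarly q_{Kora} = 34.75 − 0.25q_{Nadir}.
Substituting the second reaction function into the first: q_{Nadir} = 37.75 − 0.25(34.75 − 0.25q_{Nadir}), which gives 0.9375q_{Nadir} = 29.0625 ⇒ q_{Nadir} = 31.
Then q_{Kora} = 34.75 − 0.25·31 = 27.
P_{Nadir} = 161 − 2·31 − 27 = 72.
Profit = (72 − 10)·31 = 1922.

1922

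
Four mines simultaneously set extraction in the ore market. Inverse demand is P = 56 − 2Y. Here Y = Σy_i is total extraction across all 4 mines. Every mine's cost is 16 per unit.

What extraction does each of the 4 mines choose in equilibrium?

A representative mine's profit is π_i = y_i(56 − 2Y) − 16y_i, with Y = y_i + Σ_{j≠i} y_j.
First-order condition: 40 − 4y_i − 2Σ_{j≠i} y_j = 0.
With identical mines, set every y_j = y: then 40 − 4y − 6y = 0, i.e. y = 40/10 = 4.

4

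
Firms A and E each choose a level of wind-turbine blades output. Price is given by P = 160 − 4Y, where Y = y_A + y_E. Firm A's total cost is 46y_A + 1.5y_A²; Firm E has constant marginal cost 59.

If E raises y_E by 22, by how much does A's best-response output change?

-8

Firm A's profit: π = y_A(160 − 4(y_A + y_E)) − 46y_A − 1.5y_A².
∂π/∂y_A = 114 − 11y_A − 4y_E = 0, so y_A = 114/11 − (4/11)y_E.
The reaction-function slope is −4/11, so a 22-unit rise in y_E moves y_A by −4/11 × 22 = −8. A's best response falls — the actions are strategic substitutes.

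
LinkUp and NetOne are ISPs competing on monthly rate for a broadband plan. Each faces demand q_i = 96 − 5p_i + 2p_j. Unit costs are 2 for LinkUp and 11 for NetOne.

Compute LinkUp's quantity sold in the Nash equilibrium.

LinkUp's profit: π = (p_{LinkUp} − 2)(96 − 5p_{LinkUp} + 2p_{NetOne}).
∂π/∂p_{LinkUp} = 106 − 10p_{LinkUp} + 2p_{NetOne} = 0 ⇒ p_{LinkUp} = 10.6 + 0.2p_{NetOne}.
Similarly p_{NetOne} = 15.1 + 0.2p_{LinkUp}.
Solving the two reaction functions simultaneously: (1 − (0.2)(0.2))p_{LinkUp} = 10.6 + 0.2·15.1, so 0.96p_{LinkUp} = 13.62 and p_{LinkUp} = 14.1875.
Then p_{NetOne} = 15.1 + 0.2·14.1875 = 17.9375.
q_{LinkUp} = 96 − 5·14.1875 + 2·17.9375 = 60.9375.

60.9375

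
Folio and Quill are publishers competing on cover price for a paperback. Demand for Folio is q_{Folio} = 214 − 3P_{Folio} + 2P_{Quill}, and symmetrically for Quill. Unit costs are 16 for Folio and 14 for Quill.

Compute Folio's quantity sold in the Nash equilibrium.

147.375

Folio's profit: π = (P_{Folio} − 16)(214 − 3P_{Folio} + 2P_{Quill}).
∂π/∂P_{Folio} = 262 − 6P_{Folio} + 2P_{Quill} = 0 ⇒ P_{Folio} = 131/3 + (1/3)P_{Quill}.
Similarly P_{Quill} = 128/3 + (1/3)P_{Folio}.
Solving the two reaction functions simultaneously: (1 − (1/3)(1/3))P_{Folio} = 131/3 + (1/3)·(128/3), so (8/9)P_{Folio} = 521/9 and P_{Folio} = 65.125.
Then P_{Quill} = 128/3 + (1/3)·65.125 = 64.375.
q_{Folio} = 214 − 3·65.125 + 2·64.375 = 147.375.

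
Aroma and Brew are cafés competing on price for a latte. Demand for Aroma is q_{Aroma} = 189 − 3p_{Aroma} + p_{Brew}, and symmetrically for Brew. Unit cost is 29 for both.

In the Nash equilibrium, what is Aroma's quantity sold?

78.6

Aroma's profit: π = (p_{Aroma} − 29)(189 − 3p_{Aroma} + p_{Brew}).
∂π/∂p_{Aroma} = 276 − 6p_{Aroma} + p_{Brew} = 0 ⇒ p_{Aroma} = 46 + (1/6)p_{Brew}.
Setting p_{Aroma} = p_{Brew} in the reaction function: p_{Aroma} = 46 + (1/6)p_{Aroma}, so p_{Aroma} = 46 / (5/6) = 55.2.
q_{Aroma} = 189 − 3·55.2 + 55.2 = 78.6.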